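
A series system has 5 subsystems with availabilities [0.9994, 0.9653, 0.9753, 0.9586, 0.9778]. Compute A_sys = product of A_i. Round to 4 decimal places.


Subsystems: [0.9994, 0.9653, 0.9753, 0.9586, 0.9778]
After subsystem 1 (A=0.9994): product = 0.9994
After subsystem 2 (A=0.9653): product = 0.9647
After subsystem 3 (A=0.9753): product = 0.9409
After subsystem 4 (A=0.9586): product = 0.9019
After subsystem 5 (A=0.9778): product = 0.8819
A_sys = 0.8819

0.8819


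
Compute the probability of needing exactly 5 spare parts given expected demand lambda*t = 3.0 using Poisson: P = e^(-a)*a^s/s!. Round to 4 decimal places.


a = 3.0, s = 5
e^(-a) = e^(-3.0) = 0.0498
a^s = 3.0^5 = 243.0
s! = 120
P = 0.0498 * 243.0 / 120
P = 0.1008

0.1008


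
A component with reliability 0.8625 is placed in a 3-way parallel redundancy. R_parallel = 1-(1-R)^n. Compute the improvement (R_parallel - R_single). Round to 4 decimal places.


R_single = 0.8625, n = 3
1 - R_single = 0.1375
(1 - R_single)^n = 0.1375^3 = 0.0026
R_parallel = 1 - 0.0026 = 0.9974
Improvement = 0.9974 - 0.8625
Improvement = 0.1349

0.1349


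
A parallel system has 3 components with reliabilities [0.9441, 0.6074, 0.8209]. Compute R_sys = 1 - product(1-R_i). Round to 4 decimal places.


Components: [0.9441, 0.6074, 0.8209]
(1 - 0.9441) = 0.0559, running product = 0.0559
(1 - 0.6074) = 0.3926, running product = 0.0219
(1 - 0.8209) = 0.1791, running product = 0.0039
Product of (1-R_i) = 0.0039
R_sys = 1 - 0.0039 = 0.9961

0.9961


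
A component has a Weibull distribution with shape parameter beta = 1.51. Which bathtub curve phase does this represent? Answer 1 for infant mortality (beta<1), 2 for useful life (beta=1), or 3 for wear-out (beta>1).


beta = 1.51
Compare beta to 1:
beta < 1 => infant mortality (phase 1)
beta = 1 => useful life (phase 2)
beta > 1 => wear-out (phase 3)
Since beta = 1.51, this is wear-out (increasing failure rate)
Phase = 3

3


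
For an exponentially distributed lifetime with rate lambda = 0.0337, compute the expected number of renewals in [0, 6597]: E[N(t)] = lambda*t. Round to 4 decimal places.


lambda = 0.0337
t = 6597
E[N(t)] = lambda * t
E[N(t)] = 0.0337 * 6597
E[N(t)] = 222.3189

222.3189


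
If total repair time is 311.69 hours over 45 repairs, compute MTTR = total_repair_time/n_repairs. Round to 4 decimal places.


total_repair_time = 311.69
n_repairs = 45
MTTR = 311.69 / 45
MTTR = 6.9264

6.9264


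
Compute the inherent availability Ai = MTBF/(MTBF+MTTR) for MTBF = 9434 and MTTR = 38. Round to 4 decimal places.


MTBF = 9434
MTTR = 38
MTBF + MTTR = 9472
Ai = 9434 / 9472
Ai = 0.996

0.996


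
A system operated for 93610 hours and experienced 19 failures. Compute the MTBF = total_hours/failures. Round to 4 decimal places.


total_hours = 93610
failures = 19
MTBF = 93610 / 19
MTBF = 4926.8421

4926.8421


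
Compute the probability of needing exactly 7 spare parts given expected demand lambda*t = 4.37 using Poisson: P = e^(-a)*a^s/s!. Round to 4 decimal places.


a = 4.37, s = 7
e^(-a) = e^(-4.37) = 0.0127
a^s = 4.37^7 = 30434.7724
s! = 5040
P = 0.0127 * 30434.7724 / 5040
P = 0.0764

0.0764


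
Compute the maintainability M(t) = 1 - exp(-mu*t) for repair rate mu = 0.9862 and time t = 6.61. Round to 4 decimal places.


mu = 0.9862, t = 6.61
mu * t = 0.9862 * 6.61 = 6.5188
exp(-6.5188) = 0.0015
M(t) = 1 - 0.0015
M(t) = 0.9985

0.9985


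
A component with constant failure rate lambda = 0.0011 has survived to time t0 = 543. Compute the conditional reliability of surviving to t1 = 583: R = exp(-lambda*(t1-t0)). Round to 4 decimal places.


lambda = 0.0011
t0 = 543, t1 = 583
t1 - t0 = 40
lambda * (t1-t0) = 0.0011 * 40 = 0.044
R = exp(-0.044)
R = 0.957

0.957


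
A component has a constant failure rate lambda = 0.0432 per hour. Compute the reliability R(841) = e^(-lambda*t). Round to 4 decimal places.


lambda = 0.0432
t = 841
lambda * t = 36.3312
R(t) = e^(-36.3312)
R(t) = 0.0

0.0


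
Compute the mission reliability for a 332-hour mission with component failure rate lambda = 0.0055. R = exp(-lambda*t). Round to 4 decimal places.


lambda = 0.0055
mission_time = 332
lambda * t = 0.0055 * 332 = 1.826
R = exp(-1.826)
R = 0.1611

0.1611


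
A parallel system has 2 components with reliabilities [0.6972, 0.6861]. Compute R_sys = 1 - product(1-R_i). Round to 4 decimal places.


Components: [0.6972, 0.6861]
(1 - 0.6972) = 0.3028, running product = 0.3028
(1 - 0.6861) = 0.3139, running product = 0.095
Product of (1-R_i) = 0.095
R_sys = 1 - 0.095 = 0.905

0.905


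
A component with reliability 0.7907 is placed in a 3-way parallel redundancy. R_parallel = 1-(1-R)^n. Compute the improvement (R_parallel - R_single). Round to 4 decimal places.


R_single = 0.7907, n = 3
1 - R_single = 0.2093
(1 - R_single)^n = 0.2093^3 = 0.0092
R_parallel = 1 - 0.0092 = 0.9908
Improvement = 0.9908 - 0.7907
Improvement = 0.2001

0.2001


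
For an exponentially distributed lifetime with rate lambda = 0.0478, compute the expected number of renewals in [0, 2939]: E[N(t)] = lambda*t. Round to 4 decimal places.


lambda = 0.0478
t = 2939
E[N(t)] = lambda * t
E[N(t)] = 0.0478 * 2939
E[N(t)] = 140.4842

140.4842


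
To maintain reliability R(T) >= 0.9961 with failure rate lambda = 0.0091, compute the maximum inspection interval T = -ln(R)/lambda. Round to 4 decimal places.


R_target = 0.9961
lambda = 0.0091
-ln(0.9961) = 0.0039
T = 0.0039 / 0.0091
T = 0.4294

0.4294


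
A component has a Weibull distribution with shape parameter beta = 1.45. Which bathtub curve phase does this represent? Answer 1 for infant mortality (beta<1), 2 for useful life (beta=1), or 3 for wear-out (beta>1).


beta = 1.45
Compare beta to 1:
beta < 1 => infant mortality (phase 1)
beta = 1 => useful life (phase 2)
beta > 1 => wear-out (phase 3)
Since beta = 1.45, this is wear-out (increasing failure rate)
Phase = 3

3


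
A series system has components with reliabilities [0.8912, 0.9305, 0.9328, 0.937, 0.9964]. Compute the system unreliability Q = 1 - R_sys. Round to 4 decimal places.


Components: [0.8912, 0.9305, 0.9328, 0.937, 0.9964]
After component 1: product = 0.8912
After component 2: product = 0.8293
After component 3: product = 0.7735
After component 4: product = 0.7248
After component 5: product = 0.7222
R_sys = 0.7222
Q = 1 - 0.7222 = 0.2778

0.2778


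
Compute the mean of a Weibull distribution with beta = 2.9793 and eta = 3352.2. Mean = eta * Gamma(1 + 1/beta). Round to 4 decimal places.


beta = 2.9793, eta = 3352.2
1/beta = 0.3356
1 + 1/beta = 1.3356
Gamma(1.3356) = 0.8927
Mean = 3352.2 * 0.8927
Mean = 2992.5395

2992.5395


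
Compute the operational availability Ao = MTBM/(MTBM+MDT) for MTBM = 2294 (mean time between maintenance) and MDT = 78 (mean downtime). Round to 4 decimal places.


MTBM = 2294
MDT = 78
MTBM + MDT = 2372
Ao = 2294 / 2372
Ao = 0.9671

0.9671


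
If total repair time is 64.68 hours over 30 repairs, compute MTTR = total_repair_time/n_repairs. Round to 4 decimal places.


total_repair_time = 64.68
n_repairs = 30
MTTR = 64.68 / 30
MTTR = 2.156

2.156


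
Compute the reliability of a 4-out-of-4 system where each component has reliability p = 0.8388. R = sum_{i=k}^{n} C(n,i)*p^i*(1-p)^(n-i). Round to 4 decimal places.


k = 4, n = 4, p = 0.8388
i=4: C(4,4)=1 * 0.8388^4 * 0.1612^0 = 0.495
R = sum of terms = 0.495

0.495


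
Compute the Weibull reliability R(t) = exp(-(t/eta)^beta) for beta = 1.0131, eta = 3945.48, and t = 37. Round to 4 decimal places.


beta = 1.0131, eta = 3945.48, t = 37
t/eta = 37 / 3945.48 = 0.0094
(t/eta)^beta = 0.0094^1.0131 = 0.0088
R(t) = exp(-0.0088)
R(t) = 0.9912

0.9912


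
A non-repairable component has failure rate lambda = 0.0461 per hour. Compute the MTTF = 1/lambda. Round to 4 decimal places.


lambda = 0.0461
MTTF = 1 / 0.0461
MTTF = 21.692

21.692


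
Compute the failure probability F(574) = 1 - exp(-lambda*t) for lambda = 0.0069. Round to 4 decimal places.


lambda = 0.0069, t = 574
lambda * t = 3.9606
exp(-3.9606) = 0.0191
F(t) = 1 - 0.0191
F(t) = 0.9809

0.9809


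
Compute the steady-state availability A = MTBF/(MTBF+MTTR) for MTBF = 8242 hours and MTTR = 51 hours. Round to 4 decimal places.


MTBF = 8242
MTTR = 51
MTBF + MTTR = 8293
A = 8242 / 8293
A = 0.9939

0.9939


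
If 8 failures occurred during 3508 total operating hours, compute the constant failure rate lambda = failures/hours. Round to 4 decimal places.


failures = 8
total_hours = 3508
lambda = 8 / 3508
lambda = 0.0023

0.0023


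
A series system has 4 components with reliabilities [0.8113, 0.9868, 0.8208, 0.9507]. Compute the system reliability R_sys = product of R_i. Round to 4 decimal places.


Components: [0.8113, 0.9868, 0.8208, 0.9507]
After component 1 (R=0.8113): product = 0.8113
After component 2 (R=0.9868): product = 0.8006
After component 3 (R=0.8208): product = 0.6571
After component 4 (R=0.9507): product = 0.6247
R_sys = 0.6247

0.6247


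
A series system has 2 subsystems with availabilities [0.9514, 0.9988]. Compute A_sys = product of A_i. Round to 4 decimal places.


Subsystems: [0.9514, 0.9988]
After subsystem 1 (A=0.9514): product = 0.9514
After subsystem 2 (A=0.9988): product = 0.9503
A_sys = 0.9503

0.9503


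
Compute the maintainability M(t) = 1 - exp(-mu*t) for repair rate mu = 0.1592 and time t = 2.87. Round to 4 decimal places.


mu = 0.1592, t = 2.87
mu * t = 0.1592 * 2.87 = 0.4569
exp(-0.4569) = 0.6332
M(t) = 1 - 0.6332
M(t) = 0.3668

0.3668


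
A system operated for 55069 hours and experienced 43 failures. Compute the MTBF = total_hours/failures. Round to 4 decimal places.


total_hours = 55069
failures = 43
MTBF = 55069 / 43
MTBF = 1280.6744

1280.6744


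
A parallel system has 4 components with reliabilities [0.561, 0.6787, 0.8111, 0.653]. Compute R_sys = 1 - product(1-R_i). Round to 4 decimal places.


Components: [0.561, 0.6787, 0.8111, 0.653]
(1 - 0.561) = 0.439, running product = 0.439
(1 - 0.6787) = 0.3213, running product = 0.1411
(1 - 0.8111) = 0.1889, running product = 0.0266
(1 - 0.653) = 0.347, running product = 0.0092
Product of (1-R_i) = 0.0092
R_sys = 1 - 0.0092 = 0.9908

0.9908


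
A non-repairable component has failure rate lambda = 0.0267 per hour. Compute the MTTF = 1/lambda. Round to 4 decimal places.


lambda = 0.0267
MTTF = 1 / 0.0267
MTTF = 37.4532

37.4532


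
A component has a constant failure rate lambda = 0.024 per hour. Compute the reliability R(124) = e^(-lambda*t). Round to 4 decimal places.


lambda = 0.024
t = 124
lambda * t = 2.976
R(t) = e^(-2.976)
R(t) = 0.051

0.051


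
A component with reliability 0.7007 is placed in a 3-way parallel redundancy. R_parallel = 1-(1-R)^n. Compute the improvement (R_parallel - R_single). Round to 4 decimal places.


R_single = 0.7007, n = 3
1 - R_single = 0.2993
(1 - R_single)^n = 0.2993^3 = 0.0268
R_parallel = 1 - 0.0268 = 0.9732
Improvement = 0.9732 - 0.7007
Improvement = 0.2725

0.2725


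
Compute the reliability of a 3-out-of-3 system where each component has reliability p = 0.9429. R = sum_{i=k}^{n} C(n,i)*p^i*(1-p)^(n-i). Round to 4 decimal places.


k = 3, n = 3, p = 0.9429
i=3: C(3,3)=1 * 0.9429^3 * 0.0571^0 = 0.8383
R = sum of terms = 0.8383

0.8383


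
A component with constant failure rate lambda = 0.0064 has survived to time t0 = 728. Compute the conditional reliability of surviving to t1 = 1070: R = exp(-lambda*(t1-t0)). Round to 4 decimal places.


lambda = 0.0064
t0 = 728, t1 = 1070
t1 - t0 = 342
lambda * (t1-t0) = 0.0064 * 342 = 2.1888
R = exp(-2.1888)
R = 0.1121

0.1121


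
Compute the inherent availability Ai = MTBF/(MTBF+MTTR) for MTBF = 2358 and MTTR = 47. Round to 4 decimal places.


MTBF = 2358
MTTR = 47
MTBF + MTTR = 2405
Ai = 2358 / 2405
Ai = 0.9805

0.9805


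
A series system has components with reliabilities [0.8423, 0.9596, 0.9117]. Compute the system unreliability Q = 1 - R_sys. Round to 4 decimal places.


Components: [0.8423, 0.9596, 0.9117]
After component 1: product = 0.8423
After component 2: product = 0.8083
After component 3: product = 0.7369
R_sys = 0.7369
Q = 1 - 0.7369 = 0.2631

0.2631


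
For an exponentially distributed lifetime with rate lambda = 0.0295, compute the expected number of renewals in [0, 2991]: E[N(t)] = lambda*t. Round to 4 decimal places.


lambda = 0.0295
t = 2991
E[N(t)] = lambda * t
E[N(t)] = 0.0295 * 2991
E[N(t)] = 88.2345

88.2345


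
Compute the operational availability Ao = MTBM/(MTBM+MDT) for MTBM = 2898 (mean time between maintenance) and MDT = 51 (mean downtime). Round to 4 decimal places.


MTBM = 2898
MDT = 51
MTBM + MDT = 2949
Ao = 2898 / 2949
Ao = 0.9827

0.9827


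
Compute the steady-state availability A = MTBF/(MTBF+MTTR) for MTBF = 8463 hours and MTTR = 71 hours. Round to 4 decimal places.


MTBF = 8463
MTTR = 71
MTBF + MTTR = 8534
A = 8463 / 8534
A = 0.9917

0.9917


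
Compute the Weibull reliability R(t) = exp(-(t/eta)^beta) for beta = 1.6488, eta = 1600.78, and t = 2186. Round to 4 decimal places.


beta = 1.6488, eta = 1600.78, t = 2186
t/eta = 2186 / 1600.78 = 1.3656
(t/eta)^beta = 1.3656^1.6488 = 1.6715
R(t) = exp(-1.6715)
R(t) = 0.188

0.188


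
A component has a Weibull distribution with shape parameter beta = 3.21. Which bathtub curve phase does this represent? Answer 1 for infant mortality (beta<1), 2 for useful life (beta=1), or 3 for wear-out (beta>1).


beta = 3.21
Compare beta to 1:
beta < 1 => infant mortality (phase 1)
beta = 1 => useful life (phase 2)
beta > 1 => wear-out (phase 3)
Since beta = 3.21, this is wear-out (increasing failure rate)
Phase = 3

3


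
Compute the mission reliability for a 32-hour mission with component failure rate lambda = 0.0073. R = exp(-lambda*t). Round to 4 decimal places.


lambda = 0.0073
mission_time = 32
lambda * t = 0.0073 * 32 = 0.2336
R = exp(-0.2336)
R = 0.7917

0.7917


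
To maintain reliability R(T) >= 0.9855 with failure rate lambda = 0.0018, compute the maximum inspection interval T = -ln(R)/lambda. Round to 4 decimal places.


R_target = 0.9855
lambda = 0.0018
-ln(0.9855) = 0.0146
T = 0.0146 / 0.0018
T = 8.1145

8.1145


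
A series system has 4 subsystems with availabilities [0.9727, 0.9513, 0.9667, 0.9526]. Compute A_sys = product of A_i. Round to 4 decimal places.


Subsystems: [0.9727, 0.9513, 0.9667, 0.9526]
After subsystem 1 (A=0.9727): product = 0.9727
After subsystem 2 (A=0.9513): product = 0.9253
After subsystem 3 (A=0.9667): product = 0.8945
After subsystem 4 (A=0.9526): product = 0.8521
A_sys = 0.8521

0.8521


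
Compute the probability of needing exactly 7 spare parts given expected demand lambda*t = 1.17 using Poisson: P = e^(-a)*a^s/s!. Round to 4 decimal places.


a = 1.17, s = 7
e^(-a) = e^(-1.17) = 0.3104
a^s = 1.17^7 = 3.0012
s! = 5040
P = 0.3104 * 3.0012 / 5040
P = 0.0002

0.0002


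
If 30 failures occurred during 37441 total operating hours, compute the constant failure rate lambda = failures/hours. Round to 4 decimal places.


failures = 30
total_hours = 37441
lambda = 30 / 37441
lambda = 0.0008

0.0008


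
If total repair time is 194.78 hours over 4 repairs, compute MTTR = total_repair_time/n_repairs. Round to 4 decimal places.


total_repair_time = 194.78
n_repairs = 4
MTTR = 194.78 / 4
MTTR = 48.695

48.695


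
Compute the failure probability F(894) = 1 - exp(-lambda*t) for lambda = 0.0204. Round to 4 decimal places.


lambda = 0.0204, t = 894
lambda * t = 18.2376
exp(-18.2376) = 0.0
F(t) = 1 - 0.0
F(t) = 1.0

1.0


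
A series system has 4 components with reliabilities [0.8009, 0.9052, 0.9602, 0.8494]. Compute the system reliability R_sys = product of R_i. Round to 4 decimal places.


Components: [0.8009, 0.9052, 0.9602, 0.8494]
After component 1 (R=0.8009): product = 0.8009
After component 2 (R=0.9052): product = 0.725
After component 3 (R=0.9602): product = 0.6961
After component 4 (R=0.8494): product = 0.5913
R_sys = 0.5913

0.5913


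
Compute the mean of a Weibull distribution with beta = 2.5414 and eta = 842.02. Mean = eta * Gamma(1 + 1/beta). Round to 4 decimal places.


beta = 2.5414, eta = 842.02
1/beta = 0.3935
1 + 1/beta = 1.3935
Gamma(1.3935) = 0.8876
Mean = 842.02 * 0.8876
Mean = 747.4091

747.4091


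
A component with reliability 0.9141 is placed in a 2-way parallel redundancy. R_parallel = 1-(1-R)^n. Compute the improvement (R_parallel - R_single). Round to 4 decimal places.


R_single = 0.9141, n = 2
1 - R_single = 0.0859
(1 - R_single)^n = 0.0859^2 = 0.0074
R_parallel = 1 - 0.0074 = 0.9926
Improvement = 0.9926 - 0.9141
Improvement = 0.0785

0.0785


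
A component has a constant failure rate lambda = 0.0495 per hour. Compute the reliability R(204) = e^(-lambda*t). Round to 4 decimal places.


lambda = 0.0495
t = 204
lambda * t = 10.098
R(t) = e^(-10.098)
R(t) = 0.0

0.0


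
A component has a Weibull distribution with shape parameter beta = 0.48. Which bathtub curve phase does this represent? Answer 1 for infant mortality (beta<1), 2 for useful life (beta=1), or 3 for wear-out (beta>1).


beta = 0.48
Compare beta to 1:
beta < 1 => infant mortality (phase 1)
beta = 1 => useful life (phase 2)
beta > 1 => wear-out (phase 3)
Since beta = 0.48, this is infant mortality (decreasing failure rate)
Phase = 1

1


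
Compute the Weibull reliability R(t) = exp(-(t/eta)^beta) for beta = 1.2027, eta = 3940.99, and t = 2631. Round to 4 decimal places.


beta = 1.2027, eta = 3940.99, t = 2631
t/eta = 2631 / 3940.99 = 0.6676
(t/eta)^beta = 0.6676^1.2027 = 0.6151
R(t) = exp(-0.6151)
R(t) = 0.5406

0.5406


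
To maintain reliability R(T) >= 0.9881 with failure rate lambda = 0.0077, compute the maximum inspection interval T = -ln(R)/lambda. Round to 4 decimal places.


R_target = 0.9881
lambda = 0.0077
-ln(0.9881) = 0.012
T = 0.012 / 0.0077
T = 1.5547

1.5547


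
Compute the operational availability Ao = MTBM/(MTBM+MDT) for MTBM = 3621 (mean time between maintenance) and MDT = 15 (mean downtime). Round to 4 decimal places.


MTBM = 3621
MDT = 15
MTBM + MDT = 3636
Ao = 3621 / 3636
Ao = 0.9959

0.9959


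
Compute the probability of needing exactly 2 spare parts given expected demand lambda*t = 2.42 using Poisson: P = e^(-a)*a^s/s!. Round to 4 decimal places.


a = 2.42, s = 2
e^(-a) = e^(-2.42) = 0.0889
a^s = 2.42^2 = 5.8564
s! = 2
P = 0.0889 * 5.8564 / 2
P = 0.2604

0.2604


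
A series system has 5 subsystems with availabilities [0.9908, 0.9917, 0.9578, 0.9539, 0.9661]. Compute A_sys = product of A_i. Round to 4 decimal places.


Subsystems: [0.9908, 0.9917, 0.9578, 0.9539, 0.9661]
After subsystem 1 (A=0.9908): product = 0.9908
After subsystem 2 (A=0.9917): product = 0.9826
After subsystem 3 (A=0.9578): product = 0.9411
After subsystem 4 (A=0.9539): product = 0.8977
After subsystem 5 (A=0.9661): product = 0.8673
A_sys = 0.8673

0.8673


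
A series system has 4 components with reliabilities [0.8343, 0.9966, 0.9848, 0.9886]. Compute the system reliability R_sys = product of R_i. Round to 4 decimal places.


Components: [0.8343, 0.9966, 0.9848, 0.9886]
After component 1 (R=0.8343): product = 0.8343
After component 2 (R=0.9966): product = 0.8315
After component 3 (R=0.9848): product = 0.8188
After component 4 (R=0.9886): product = 0.8095
R_sys = 0.8095

0.8095


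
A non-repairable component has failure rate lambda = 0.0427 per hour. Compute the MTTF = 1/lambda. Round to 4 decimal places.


lambda = 0.0427
MTTF = 1 / 0.0427
MTTF = 23.4192

23.4192


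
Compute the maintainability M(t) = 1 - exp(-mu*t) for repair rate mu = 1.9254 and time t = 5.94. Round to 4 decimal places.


mu = 1.9254, t = 5.94
mu * t = 1.9254 * 5.94 = 11.4369
exp(-11.4369) = 0.0
M(t) = 1 - 0.0
M(t) = 1.0

1.0


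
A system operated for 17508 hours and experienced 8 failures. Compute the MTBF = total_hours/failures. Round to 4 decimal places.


total_hours = 17508
failures = 8
MTBF = 17508 / 8
MTBF = 2188.5

2188.5


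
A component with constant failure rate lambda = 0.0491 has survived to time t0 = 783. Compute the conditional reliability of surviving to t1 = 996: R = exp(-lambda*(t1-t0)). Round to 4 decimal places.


lambda = 0.0491
t0 = 783, t1 = 996
t1 - t0 = 213
lambda * (t1-t0) = 0.0491 * 213 = 10.4583
R = exp(-10.4583)
R = 0.0

0.0


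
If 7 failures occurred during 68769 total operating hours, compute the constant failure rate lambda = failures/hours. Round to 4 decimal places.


failures = 7
total_hours = 68769
lambda = 7 / 68769
lambda = 0.0001

0.0001


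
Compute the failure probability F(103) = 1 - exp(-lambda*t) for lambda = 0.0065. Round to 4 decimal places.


lambda = 0.0065, t = 103
lambda * t = 0.6695
exp(-0.6695) = 0.512
F(t) = 1 - 0.512
F(t) = 0.488

0.488


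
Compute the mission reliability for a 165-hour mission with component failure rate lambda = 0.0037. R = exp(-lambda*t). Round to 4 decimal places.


lambda = 0.0037
mission_time = 165
lambda * t = 0.0037 * 165 = 0.6105
R = exp(-0.6105)
R = 0.5431

0.5431


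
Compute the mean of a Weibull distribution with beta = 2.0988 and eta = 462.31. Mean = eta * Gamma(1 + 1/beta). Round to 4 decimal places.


beta = 2.0988, eta = 462.31
1/beta = 0.4765
1 + 1/beta = 1.4765
Gamma(1.4765) = 0.8857
Mean = 462.31 * 0.8857
Mean = 409.4666

409.4666


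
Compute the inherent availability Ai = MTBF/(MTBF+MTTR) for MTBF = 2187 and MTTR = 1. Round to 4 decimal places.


MTBF = 2187
MTTR = 1
MTBF + MTTR = 2188
Ai = 2187 / 2188
Ai = 0.9995

0.9995


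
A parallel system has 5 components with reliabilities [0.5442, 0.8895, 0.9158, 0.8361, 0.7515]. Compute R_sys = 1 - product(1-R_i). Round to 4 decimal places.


Components: [0.5442, 0.8895, 0.9158, 0.8361, 0.7515]
(1 - 0.5442) = 0.4558, running product = 0.4558
(1 - 0.8895) = 0.1105, running product = 0.0504
(1 - 0.9158) = 0.0842, running product = 0.0042
(1 - 0.8361) = 0.1639, running product = 0.0007
(1 - 0.7515) = 0.2485, running product = 0.0002
Product of (1-R_i) = 0.0002
R_sys = 1 - 0.0002 = 0.9998

0.9998


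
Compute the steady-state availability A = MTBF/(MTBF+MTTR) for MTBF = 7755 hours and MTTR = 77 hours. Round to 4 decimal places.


MTBF = 7755
MTTR = 77
MTBF + MTTR = 7832
A = 7755 / 7832
A = 0.9902

0.9902


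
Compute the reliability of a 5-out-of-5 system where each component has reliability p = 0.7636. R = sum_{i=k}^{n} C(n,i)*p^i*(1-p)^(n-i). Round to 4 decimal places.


k = 5, n = 5, p = 0.7636
i=5: C(5,5)=1 * 0.7636^5 * 0.2364^0 = 0.2596
R = sum of terms = 0.2596

0.2596


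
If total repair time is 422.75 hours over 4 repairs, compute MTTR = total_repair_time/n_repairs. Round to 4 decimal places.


total_repair_time = 422.75
n_repairs = 4
MTTR = 422.75 / 4
MTTR = 105.6875

105.6875


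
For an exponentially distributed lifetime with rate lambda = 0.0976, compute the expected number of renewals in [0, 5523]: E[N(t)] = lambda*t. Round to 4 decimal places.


lambda = 0.0976
t = 5523
E[N(t)] = lambda * t
E[N(t)] = 0.0976 * 5523
E[N(t)] = 539.0448

539.0448


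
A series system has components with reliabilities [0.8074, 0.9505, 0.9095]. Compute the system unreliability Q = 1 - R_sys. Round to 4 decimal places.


Components: [0.8074, 0.9505, 0.9095]
After component 1: product = 0.8074
After component 2: product = 0.7674
After component 3: product = 0.698
R_sys = 0.698
Q = 1 - 0.698 = 0.302

0.302


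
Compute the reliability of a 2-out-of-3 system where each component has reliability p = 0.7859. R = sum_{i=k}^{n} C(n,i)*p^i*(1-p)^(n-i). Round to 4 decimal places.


k = 2, n = 3, p = 0.7859
i=2: C(3,2)=3 * 0.7859^2 * 0.2141^1 = 0.3967
i=3: C(3,3)=1 * 0.7859^3 * 0.2141^0 = 0.4854
R = sum of terms = 0.8821

0.8821


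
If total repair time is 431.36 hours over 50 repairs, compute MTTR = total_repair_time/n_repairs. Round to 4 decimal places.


total_repair_time = 431.36
n_repairs = 50
MTTR = 431.36 / 50
MTTR = 8.6272

8.6272


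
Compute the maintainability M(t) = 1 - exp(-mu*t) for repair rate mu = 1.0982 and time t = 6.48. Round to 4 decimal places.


mu = 1.0982, t = 6.48
mu * t = 1.0982 * 6.48 = 7.1163
exp(-7.1163) = 0.0008
M(t) = 1 - 0.0008
M(t) = 0.9992

0.9992


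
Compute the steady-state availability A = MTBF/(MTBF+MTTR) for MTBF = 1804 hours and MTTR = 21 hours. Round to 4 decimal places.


MTBF = 1804
MTTR = 21
MTBF + MTTR = 1825
A = 1804 / 1825
A = 0.9885

0.9885


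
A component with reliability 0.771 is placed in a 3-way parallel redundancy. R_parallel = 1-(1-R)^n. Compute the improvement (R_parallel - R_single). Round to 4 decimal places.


R_single = 0.771, n = 3
1 - R_single = 0.229
(1 - R_single)^n = 0.229^3 = 0.012
R_parallel = 1 - 0.012 = 0.988
Improvement = 0.988 - 0.771
Improvement = 0.217

0.217


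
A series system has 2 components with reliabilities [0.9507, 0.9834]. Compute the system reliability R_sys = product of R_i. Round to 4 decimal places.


Components: [0.9507, 0.9834]
After component 1 (R=0.9507): product = 0.9507
After component 2 (R=0.9834): product = 0.9349
R_sys = 0.9349

0.9349


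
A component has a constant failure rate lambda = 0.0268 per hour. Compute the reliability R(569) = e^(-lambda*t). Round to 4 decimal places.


lambda = 0.0268
t = 569
lambda * t = 15.2492
R(t) = e^(-15.2492)
R(t) = 0.0

0.0


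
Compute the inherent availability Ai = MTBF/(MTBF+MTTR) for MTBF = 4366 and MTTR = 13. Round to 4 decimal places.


MTBF = 4366
MTTR = 13
MTBF + MTTR = 4379
Ai = 4366 / 4379
Ai = 0.997

0.997


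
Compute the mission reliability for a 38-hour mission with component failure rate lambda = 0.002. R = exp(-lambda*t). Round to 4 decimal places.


lambda = 0.002
mission_time = 38
lambda * t = 0.002 * 38 = 0.076
R = exp(-0.076)
R = 0.9268

0.9268


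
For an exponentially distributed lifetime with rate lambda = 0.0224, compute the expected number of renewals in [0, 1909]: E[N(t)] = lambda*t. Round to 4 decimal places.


lambda = 0.0224
t = 1909
E[N(t)] = lambda * t
E[N(t)] = 0.0224 * 1909
E[N(t)] = 42.7616

42.7616


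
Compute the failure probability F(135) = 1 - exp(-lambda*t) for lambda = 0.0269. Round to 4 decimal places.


lambda = 0.0269, t = 135
lambda * t = 3.6315
exp(-3.6315) = 0.0265
F(t) = 1 - 0.0265
F(t) = 0.9735

0.9735


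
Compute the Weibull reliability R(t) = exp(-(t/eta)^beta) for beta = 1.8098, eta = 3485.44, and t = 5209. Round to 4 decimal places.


beta = 1.8098, eta = 3485.44, t = 5209
t/eta = 5209 / 3485.44 = 1.4945
(t/eta)^beta = 1.4945^1.8098 = 2.0692
R(t) = exp(-2.0692)
R(t) = 0.1263

0.1263


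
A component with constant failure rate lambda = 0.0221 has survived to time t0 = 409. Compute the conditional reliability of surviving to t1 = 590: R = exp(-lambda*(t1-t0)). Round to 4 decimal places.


lambda = 0.0221
t0 = 409, t1 = 590
t1 - t0 = 181
lambda * (t1-t0) = 0.0221 * 181 = 4.0001
R = exp(-4.0001)
R = 0.0183

0.0183


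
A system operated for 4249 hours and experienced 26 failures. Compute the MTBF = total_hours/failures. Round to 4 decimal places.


total_hours = 4249
failures = 26
MTBF = 4249 / 26
MTBF = 163.4231

163.4231


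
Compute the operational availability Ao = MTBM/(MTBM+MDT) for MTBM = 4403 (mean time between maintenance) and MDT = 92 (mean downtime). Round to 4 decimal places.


MTBM = 4403
MDT = 92
MTBM + MDT = 4495
Ao = 4403 / 4495
Ao = 0.9795

0.9795


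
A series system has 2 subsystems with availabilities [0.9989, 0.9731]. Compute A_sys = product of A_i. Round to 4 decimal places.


Subsystems: [0.9989, 0.9731]
After subsystem 1 (A=0.9989): product = 0.9989
After subsystem 2 (A=0.9731): product = 0.972
A_sys = 0.972

0.972


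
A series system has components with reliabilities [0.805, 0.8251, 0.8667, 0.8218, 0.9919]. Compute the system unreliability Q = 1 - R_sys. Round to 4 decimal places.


Components: [0.805, 0.8251, 0.8667, 0.8218, 0.9919]
After component 1: product = 0.805
After component 2: product = 0.6642
After component 3: product = 0.5757
After component 4: product = 0.4731
After component 5: product = 0.4693
R_sys = 0.4693
Q = 1 - 0.4693 = 0.5307

0.5307


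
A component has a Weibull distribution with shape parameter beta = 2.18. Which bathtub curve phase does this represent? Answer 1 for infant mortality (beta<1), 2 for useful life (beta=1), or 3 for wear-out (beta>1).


beta = 2.18
Compare beta to 1:
beta < 1 => infant mortality (phase 1)
beta = 1 => useful life (phase 2)
beta > 1 => wear-out (phase 3)
Since beta = 2.18, this is wear-out (increasing failure rate)
Phase = 3

3


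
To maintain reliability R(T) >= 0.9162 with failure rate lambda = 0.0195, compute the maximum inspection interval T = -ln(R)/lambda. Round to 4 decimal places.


R_target = 0.9162
lambda = 0.0195
-ln(0.9162) = 0.0875
T = 0.0875 / 0.0195
T = 4.4882

4.4882


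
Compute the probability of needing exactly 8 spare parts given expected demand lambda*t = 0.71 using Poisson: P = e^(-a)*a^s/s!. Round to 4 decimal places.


a = 0.71, s = 8
e^(-a) = e^(-0.71) = 0.4916
a^s = 0.71^8 = 0.0646
s! = 40320
P = 0.4916 * 0.0646 / 40320
P = 0.0

0.0


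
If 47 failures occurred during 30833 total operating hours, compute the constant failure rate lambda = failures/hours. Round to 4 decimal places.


failures = 47
total_hours = 30833
lambda = 47 / 30833
lambda = 0.0015

0.0015


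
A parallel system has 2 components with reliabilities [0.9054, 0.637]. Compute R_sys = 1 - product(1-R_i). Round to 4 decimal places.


Components: [0.9054, 0.637]
(1 - 0.9054) = 0.0946, running product = 0.0946
(1 - 0.637) = 0.363, running product = 0.0343
Product of (1-R_i) = 0.0343
R_sys = 1 - 0.0343 = 0.9657

0.9657


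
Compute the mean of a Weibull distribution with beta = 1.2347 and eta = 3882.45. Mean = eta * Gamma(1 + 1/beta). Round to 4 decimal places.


beta = 1.2347, eta = 3882.45
1/beta = 0.8099
1 + 1/beta = 1.8099
Gamma(1.8099) = 0.9341
Mean = 3882.45 * 0.9341
Mean = 3626.4125

3626.4125


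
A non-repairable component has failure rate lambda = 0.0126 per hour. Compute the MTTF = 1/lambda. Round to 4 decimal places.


lambda = 0.0126
MTTF = 1 / 0.0126
MTTF = 79.3651

79.3651


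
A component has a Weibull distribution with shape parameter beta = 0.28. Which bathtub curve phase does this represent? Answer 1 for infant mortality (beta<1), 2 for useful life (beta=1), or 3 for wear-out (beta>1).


beta = 0.28
Compare beta to 1:
beta < 1 => infant mortality (phase 1)
beta = 1 => useful life (phase 2)
beta > 1 => wear-out (phase 3)
Since beta = 0.28, this is infant mortality (decreasing failure rate)
Phase = 1

1


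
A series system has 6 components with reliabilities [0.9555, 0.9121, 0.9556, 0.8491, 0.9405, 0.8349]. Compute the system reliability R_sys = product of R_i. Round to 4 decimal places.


Components: [0.9555, 0.9121, 0.9556, 0.8491, 0.9405, 0.8349]
After component 1 (R=0.9555): product = 0.9555
After component 2 (R=0.9121): product = 0.8715
After component 3 (R=0.9556): product = 0.8328
After component 4 (R=0.8491): product = 0.7071
After component 5 (R=0.9405): product = 0.6651
After component 6 (R=0.8349): product = 0.5553
R_sys = 0.5553

0.5553


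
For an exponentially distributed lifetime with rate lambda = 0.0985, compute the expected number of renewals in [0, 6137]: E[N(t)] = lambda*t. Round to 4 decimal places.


lambda = 0.0985
t = 6137
E[N(t)] = lambda * t
E[N(t)] = 0.0985 * 6137
E[N(t)] = 604.4945

604.4945


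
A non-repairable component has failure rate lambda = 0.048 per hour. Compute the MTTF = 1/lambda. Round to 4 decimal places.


lambda = 0.048
MTTF = 1 / 0.048
MTTF = 20.8333

20.8333


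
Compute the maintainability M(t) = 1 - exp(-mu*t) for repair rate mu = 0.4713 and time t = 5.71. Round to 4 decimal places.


mu = 0.4713, t = 5.71
mu * t = 0.4713 * 5.71 = 2.6911
exp(-2.6911) = 0.0678
M(t) = 1 - 0.0678
M(t) = 0.9322

0.9322


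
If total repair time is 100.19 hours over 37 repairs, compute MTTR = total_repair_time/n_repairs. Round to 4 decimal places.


total_repair_time = 100.19
n_repairs = 37
MTTR = 100.19 / 37
MTTR = 2.7078

2.7078


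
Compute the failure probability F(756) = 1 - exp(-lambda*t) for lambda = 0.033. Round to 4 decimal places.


lambda = 0.033, t = 756
lambda * t = 24.948
exp(-24.948) = 0.0
F(t) = 1 - 0.0
F(t) = 1.0

1.0


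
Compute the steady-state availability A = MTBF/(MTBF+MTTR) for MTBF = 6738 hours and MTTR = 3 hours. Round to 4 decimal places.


MTBF = 6738
MTTR = 3
MTBF + MTTR = 6741
A = 6738 / 6741
A = 0.9996

0.9996


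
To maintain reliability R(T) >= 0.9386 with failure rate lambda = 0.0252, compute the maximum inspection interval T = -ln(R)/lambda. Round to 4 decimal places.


R_target = 0.9386
lambda = 0.0252
-ln(0.9386) = 0.0634
T = 0.0634 / 0.0252
T = 2.5145

2.5145


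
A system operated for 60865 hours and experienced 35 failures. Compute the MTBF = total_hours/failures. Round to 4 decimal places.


total_hours = 60865
failures = 35
MTBF = 60865 / 35
MTBF = 1739.0

1739.0


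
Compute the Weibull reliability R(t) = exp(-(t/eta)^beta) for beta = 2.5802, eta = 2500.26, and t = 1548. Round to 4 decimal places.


beta = 2.5802, eta = 2500.26, t = 1548
t/eta = 1548 / 2500.26 = 0.6191
(t/eta)^beta = 0.6191^2.5802 = 0.2902
R(t) = exp(-0.2902)
R(t) = 0.7481

0.7481


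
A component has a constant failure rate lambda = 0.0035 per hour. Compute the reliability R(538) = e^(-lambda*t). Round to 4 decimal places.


lambda = 0.0035
t = 538
lambda * t = 1.883
R(t) = e^(-1.883)
R(t) = 0.1521

0.1521


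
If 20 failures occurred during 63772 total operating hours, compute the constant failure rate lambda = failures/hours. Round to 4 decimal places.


failures = 20
total_hours = 63772
lambda = 20 / 63772
lambda = 0.0003

0.0003


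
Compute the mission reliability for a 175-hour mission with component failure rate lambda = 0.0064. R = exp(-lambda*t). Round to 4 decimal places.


lambda = 0.0064
mission_time = 175
lambda * t = 0.0064 * 175 = 1.12
R = exp(-1.12)
R = 0.3263

0.3263


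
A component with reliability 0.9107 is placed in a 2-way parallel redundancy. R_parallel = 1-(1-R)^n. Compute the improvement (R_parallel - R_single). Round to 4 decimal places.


R_single = 0.9107, n = 2
1 - R_single = 0.0893
(1 - R_single)^n = 0.0893^2 = 0.008
R_parallel = 1 - 0.008 = 0.992
Improvement = 0.992 - 0.9107
Improvement = 0.0813

0.0813


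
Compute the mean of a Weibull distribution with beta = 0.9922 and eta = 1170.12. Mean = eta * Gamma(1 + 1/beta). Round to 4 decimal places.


beta = 0.9922, eta = 1170.12
1/beta = 1.0079
1 + 1/beta = 2.0079
Gamma(2.0079) = 1.0033
Mean = 1170.12 * 1.0033
Mean = 1174.0389

1174.0389


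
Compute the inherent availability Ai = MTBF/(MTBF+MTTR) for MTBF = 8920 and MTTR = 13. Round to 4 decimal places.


MTBF = 8920
MTTR = 13
MTBF + MTTR = 8933
Ai = 8920 / 8933
Ai = 0.9985

0.9985


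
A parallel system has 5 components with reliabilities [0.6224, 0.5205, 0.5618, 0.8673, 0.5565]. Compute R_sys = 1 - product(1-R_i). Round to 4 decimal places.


Components: [0.6224, 0.5205, 0.5618, 0.8673, 0.5565]
(1 - 0.6224) = 0.3776, running product = 0.3776
(1 - 0.5205) = 0.4795, running product = 0.1811
(1 - 0.5618) = 0.4382, running product = 0.0793
(1 - 0.8673) = 0.1327, running product = 0.0105
(1 - 0.5565) = 0.4435, running product = 0.0047
Product of (1-R_i) = 0.0047
R_sys = 1 - 0.0047 = 0.9953

0.9953


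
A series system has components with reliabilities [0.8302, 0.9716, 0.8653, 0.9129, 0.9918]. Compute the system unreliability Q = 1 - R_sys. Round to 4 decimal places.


Components: [0.8302, 0.9716, 0.8653, 0.9129, 0.9918]
After component 1: product = 0.8302
After component 2: product = 0.8066
After component 3: product = 0.698
After component 4: product = 0.6372
After component 5: product = 0.632
R_sys = 0.632
Q = 1 - 0.632 = 0.368

0.368


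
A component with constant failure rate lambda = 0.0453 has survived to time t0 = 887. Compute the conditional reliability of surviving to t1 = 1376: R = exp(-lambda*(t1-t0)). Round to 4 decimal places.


lambda = 0.0453
t0 = 887, t1 = 1376
t1 - t0 = 489
lambda * (t1-t0) = 0.0453 * 489 = 22.1517
R = exp(-22.1517)
R = 0.0

0.0


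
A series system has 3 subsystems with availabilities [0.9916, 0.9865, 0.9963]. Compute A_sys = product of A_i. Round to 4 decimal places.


Subsystems: [0.9916, 0.9865, 0.9963]
After subsystem 1 (A=0.9916): product = 0.9916
After subsystem 2 (A=0.9865): product = 0.9782
After subsystem 3 (A=0.9963): product = 0.9746
A_sys = 0.9746

0.9746


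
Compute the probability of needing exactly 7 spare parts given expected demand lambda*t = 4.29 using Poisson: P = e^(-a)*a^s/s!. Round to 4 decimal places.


a = 4.29, s = 7
e^(-a) = e^(-4.29) = 0.0137
a^s = 4.29^7 = 26742.4409
s! = 5040
P = 0.0137 * 26742.4409 / 5040
P = 0.0727

0.0727


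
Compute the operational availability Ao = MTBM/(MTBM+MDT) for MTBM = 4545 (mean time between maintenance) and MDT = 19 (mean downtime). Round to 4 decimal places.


MTBM = 4545
MDT = 19
MTBM + MDT = 4564
Ao = 4545 / 4564
Ao = 0.9958

0.9958


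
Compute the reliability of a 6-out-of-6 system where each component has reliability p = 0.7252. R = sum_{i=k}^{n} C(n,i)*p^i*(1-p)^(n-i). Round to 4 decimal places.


k = 6, n = 6, p = 0.7252
i=6: C(6,6)=1 * 0.7252^6 * 0.2748^0 = 0.1455
R = sum of terms = 0.1455

0.1455


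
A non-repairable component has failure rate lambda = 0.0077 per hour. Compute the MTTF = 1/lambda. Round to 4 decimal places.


lambda = 0.0077
MTTF = 1 / 0.0077
MTTF = 129.8701

129.8701


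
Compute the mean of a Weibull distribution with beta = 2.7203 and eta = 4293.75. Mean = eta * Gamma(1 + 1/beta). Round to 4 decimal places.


beta = 2.7203, eta = 4293.75
1/beta = 0.3676
1 + 1/beta = 1.3676
Gamma(1.3676) = 0.8895
Mean = 4293.75 * 0.8895
Mean = 3819.3478

3819.3478


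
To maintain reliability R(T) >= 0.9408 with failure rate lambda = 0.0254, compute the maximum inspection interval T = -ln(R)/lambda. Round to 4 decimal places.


R_target = 0.9408
lambda = 0.0254
-ln(0.9408) = 0.061
T = 0.061 / 0.0254
T = 2.4025

2.4025


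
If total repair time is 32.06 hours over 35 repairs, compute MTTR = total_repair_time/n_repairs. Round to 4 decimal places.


total_repair_time = 32.06
n_repairs = 35
MTTR = 32.06 / 35
MTTR = 0.916

0.916


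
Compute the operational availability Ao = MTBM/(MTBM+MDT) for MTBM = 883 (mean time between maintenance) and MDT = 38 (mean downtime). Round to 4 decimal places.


MTBM = 883
MDT = 38
MTBM + MDT = 921
Ao = 883 / 921
Ao = 0.9587

0.9587


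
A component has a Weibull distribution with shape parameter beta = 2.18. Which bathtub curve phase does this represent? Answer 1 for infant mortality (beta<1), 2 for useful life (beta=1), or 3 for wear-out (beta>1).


beta = 2.18
Compare beta to 1:
beta < 1 => infant mortality (phase 1)
beta = 1 => useful life (phase 2)
beta > 1 => wear-out (phase 3)
Since beta = 2.18, this is wear-out (increasing failure rate)
Phase = 3

3


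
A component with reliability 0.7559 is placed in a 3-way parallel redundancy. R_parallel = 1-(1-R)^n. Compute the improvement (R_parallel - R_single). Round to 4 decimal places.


R_single = 0.7559, n = 3
1 - R_single = 0.2441
(1 - R_single)^n = 0.2441^3 = 0.0145
R_parallel = 1 - 0.0145 = 0.9855
Improvement = 0.9855 - 0.7559
Improvement = 0.2296

0.2296


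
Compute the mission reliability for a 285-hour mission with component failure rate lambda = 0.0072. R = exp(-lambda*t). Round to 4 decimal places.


lambda = 0.0072
mission_time = 285
lambda * t = 0.0072 * 285 = 2.052
R = exp(-2.052)
R = 0.1285

0.1285


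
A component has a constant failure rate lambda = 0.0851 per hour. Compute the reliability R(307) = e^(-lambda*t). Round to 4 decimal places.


lambda = 0.0851
t = 307
lambda * t = 26.1257
R(t) = e^(-26.1257)
R(t) = 0.0

0.0
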